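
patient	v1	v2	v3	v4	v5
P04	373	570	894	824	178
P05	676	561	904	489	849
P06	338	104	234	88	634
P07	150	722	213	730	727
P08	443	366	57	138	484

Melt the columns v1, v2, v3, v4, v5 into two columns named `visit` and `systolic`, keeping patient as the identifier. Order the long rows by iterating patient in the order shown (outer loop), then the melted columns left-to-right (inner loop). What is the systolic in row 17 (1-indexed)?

25 rows total (5 × 5). Row 17: index ⌊(17-1)/5⌋ = 3 into patient → P07; (17-1) mod 5 = 1 into the melted columns → v2.
So row 17 is (P07, v2, 722); systolic = 722.

722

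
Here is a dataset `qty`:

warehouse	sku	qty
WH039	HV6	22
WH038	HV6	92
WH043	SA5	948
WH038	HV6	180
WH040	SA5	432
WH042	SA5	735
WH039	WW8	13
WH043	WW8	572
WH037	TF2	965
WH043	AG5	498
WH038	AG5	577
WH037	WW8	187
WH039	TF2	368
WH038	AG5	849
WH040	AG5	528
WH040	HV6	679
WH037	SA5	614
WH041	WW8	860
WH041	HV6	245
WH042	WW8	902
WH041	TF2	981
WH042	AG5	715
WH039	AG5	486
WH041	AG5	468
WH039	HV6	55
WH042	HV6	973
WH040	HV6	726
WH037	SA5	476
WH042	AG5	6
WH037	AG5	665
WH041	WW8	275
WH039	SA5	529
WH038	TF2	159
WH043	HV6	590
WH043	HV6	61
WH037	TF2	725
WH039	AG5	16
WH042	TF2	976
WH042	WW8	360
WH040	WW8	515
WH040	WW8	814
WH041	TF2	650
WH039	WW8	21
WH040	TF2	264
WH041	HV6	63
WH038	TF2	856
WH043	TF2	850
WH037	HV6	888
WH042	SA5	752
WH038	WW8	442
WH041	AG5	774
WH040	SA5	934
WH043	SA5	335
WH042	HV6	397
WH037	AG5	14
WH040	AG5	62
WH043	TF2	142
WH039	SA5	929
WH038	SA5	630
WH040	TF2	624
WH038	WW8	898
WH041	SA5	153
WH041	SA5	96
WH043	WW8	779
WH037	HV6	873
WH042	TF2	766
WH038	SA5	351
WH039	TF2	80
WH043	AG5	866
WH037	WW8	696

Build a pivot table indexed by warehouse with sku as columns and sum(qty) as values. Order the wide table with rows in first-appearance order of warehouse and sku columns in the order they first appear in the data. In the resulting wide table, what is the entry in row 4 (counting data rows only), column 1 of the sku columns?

1405

With rows in first-appearance order of warehouse, row 4 is warehouse=WH040. sku columns in first-appearance order: HV6, SA5, WW8, TF2, AG5; column 1 is HV6.
Long rows with warehouse=WH040, sku=HV6: 679 + 726 = 1405.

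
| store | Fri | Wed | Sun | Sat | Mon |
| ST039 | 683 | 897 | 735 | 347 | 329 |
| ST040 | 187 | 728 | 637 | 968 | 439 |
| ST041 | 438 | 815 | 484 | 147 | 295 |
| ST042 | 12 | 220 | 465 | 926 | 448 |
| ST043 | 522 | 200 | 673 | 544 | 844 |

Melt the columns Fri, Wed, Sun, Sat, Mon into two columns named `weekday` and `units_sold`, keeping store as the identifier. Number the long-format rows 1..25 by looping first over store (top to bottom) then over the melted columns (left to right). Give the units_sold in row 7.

728

25 rows total (5 × 5). Row 7: index ⌊(7-1)/5⌋ = 1 into store → ST040; (7-1) mod 5 = 1 into the melted columns → Wed.
So row 7 is (ST040, Wed, 728); units_sold = 728.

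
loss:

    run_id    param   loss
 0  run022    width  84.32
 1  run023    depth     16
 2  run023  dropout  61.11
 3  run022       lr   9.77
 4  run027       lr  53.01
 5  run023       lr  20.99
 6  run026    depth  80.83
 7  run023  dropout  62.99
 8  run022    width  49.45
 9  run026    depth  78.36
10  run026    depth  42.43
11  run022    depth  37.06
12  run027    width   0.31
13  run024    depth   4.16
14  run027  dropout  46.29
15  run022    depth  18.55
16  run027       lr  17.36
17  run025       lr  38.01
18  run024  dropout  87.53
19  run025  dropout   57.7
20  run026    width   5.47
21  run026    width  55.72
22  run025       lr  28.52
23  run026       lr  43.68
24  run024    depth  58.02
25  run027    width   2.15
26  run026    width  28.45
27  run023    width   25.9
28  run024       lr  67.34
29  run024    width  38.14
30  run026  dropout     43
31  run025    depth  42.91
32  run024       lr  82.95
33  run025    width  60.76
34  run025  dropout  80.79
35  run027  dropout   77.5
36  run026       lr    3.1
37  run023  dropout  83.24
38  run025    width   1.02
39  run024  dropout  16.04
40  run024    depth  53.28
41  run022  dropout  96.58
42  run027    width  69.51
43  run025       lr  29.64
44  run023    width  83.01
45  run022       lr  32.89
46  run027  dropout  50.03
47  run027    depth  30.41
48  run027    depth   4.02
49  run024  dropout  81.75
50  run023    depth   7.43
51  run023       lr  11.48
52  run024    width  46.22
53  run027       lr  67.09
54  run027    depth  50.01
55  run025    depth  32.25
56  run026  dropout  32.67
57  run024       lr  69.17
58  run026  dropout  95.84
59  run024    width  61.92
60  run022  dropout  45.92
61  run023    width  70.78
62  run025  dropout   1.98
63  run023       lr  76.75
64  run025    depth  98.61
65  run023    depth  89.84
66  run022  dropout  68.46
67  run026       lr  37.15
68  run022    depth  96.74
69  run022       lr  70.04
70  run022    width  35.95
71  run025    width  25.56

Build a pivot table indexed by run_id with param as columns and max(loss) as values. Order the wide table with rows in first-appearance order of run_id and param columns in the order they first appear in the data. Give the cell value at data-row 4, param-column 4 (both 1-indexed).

43.68

With rows in first-appearance order of run_id, row 4 is run_id=run026. param columns in first-appearance order: width, depth, dropout, lr; column 4 is lr.
Long rows with run_id=run026, param=lr: max(43.68, 3.1, 37.15) = 43.68.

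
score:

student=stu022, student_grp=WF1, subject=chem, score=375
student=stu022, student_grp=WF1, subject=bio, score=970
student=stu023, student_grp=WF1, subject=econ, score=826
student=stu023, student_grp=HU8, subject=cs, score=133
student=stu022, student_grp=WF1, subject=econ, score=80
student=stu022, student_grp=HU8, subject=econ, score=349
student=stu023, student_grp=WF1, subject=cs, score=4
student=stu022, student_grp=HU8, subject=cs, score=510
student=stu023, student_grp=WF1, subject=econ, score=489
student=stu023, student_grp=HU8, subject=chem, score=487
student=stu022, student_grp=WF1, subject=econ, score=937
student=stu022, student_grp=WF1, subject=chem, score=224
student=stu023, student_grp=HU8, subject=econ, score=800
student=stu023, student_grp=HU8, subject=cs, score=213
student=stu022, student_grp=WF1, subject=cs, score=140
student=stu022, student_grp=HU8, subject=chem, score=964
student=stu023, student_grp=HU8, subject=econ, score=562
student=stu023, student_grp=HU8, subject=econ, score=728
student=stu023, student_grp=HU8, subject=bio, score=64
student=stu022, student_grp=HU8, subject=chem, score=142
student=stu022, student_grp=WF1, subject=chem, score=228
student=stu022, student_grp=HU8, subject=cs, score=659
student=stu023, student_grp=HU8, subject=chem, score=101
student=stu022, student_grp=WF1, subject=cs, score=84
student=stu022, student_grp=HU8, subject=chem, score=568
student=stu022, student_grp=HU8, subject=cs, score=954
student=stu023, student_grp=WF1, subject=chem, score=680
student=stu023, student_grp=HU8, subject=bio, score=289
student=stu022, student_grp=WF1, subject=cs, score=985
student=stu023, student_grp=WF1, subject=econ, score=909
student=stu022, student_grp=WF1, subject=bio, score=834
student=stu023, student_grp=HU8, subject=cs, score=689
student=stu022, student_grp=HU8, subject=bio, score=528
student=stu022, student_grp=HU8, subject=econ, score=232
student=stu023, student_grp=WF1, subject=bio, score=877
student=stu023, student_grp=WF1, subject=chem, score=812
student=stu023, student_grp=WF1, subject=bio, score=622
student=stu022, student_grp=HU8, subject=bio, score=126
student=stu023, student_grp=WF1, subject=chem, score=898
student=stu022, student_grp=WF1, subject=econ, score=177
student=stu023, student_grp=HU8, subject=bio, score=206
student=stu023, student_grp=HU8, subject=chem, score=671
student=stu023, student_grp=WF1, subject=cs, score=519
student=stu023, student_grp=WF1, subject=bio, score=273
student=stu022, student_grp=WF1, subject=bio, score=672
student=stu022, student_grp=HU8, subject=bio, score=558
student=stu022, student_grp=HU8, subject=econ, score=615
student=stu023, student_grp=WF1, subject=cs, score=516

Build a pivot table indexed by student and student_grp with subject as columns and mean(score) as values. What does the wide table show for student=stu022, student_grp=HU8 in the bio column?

Rows with student=stu022, student_grp=HU8 and subject=bio: score values are 528, 126, 558.
(528 + 126 + 558) / 3 = 404.

404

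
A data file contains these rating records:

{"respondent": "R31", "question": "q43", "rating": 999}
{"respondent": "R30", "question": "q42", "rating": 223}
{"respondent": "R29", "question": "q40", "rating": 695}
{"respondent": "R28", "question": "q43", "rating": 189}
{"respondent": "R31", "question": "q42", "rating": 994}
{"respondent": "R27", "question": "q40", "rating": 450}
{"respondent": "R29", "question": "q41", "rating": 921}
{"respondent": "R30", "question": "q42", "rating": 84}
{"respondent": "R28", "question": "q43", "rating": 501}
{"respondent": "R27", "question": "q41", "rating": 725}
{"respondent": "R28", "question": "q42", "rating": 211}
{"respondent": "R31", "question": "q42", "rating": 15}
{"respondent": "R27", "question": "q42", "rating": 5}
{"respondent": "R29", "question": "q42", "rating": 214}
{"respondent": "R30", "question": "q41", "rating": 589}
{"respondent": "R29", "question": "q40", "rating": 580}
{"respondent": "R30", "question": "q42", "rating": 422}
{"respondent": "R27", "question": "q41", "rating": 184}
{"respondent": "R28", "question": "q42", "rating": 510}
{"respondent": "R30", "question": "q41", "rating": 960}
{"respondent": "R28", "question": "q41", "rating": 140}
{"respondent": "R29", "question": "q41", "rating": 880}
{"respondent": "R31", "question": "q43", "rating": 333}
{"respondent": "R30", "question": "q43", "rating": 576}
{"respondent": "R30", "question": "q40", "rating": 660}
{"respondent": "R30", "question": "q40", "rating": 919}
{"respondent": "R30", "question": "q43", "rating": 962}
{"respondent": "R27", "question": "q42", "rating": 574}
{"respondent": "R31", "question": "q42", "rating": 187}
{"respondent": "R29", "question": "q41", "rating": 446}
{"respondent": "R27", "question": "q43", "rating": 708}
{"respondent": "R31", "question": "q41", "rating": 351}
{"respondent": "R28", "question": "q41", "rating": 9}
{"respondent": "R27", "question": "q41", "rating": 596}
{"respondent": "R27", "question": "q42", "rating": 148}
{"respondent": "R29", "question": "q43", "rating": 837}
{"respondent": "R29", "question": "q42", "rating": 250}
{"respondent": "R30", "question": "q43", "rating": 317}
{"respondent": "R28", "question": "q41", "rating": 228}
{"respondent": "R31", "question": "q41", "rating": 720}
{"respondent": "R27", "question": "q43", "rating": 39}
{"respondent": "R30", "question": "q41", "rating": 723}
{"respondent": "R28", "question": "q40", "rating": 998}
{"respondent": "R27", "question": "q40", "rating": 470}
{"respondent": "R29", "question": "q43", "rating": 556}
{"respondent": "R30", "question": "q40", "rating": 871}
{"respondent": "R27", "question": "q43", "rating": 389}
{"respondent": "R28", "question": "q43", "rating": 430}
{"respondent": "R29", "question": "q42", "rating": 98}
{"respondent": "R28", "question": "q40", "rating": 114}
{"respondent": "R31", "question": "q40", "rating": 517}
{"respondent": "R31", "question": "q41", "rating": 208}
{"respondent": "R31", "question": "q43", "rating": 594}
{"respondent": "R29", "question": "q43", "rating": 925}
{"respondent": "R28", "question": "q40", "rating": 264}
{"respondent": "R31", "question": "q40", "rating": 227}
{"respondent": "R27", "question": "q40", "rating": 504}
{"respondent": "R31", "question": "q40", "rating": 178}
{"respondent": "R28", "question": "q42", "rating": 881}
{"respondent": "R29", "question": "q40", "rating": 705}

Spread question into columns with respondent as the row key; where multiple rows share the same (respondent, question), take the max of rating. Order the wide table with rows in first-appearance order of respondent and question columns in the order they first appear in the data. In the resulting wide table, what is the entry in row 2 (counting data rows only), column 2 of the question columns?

422

With rows in first-appearance order of respondent, row 2 is respondent=R30. question columns in first-appearance order: q43, q42, q40, q41; column 2 is q42.
Long rows with respondent=R30, question=q42: max(223, 84, 422) = 422.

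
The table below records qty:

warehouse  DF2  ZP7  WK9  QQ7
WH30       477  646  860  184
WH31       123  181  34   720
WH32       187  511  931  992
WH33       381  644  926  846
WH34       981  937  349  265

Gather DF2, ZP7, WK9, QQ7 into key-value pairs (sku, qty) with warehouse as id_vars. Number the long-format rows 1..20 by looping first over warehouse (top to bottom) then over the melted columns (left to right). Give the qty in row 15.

20 rows total (5 × 4). Row 15: index ⌊(15-1)/4⌋ = 3 into warehouse → WH33; (15-1) mod 4 = 2 into the melted columns → WK9.
So row 15 is (WH33, WK9, 926); qty = 926.

926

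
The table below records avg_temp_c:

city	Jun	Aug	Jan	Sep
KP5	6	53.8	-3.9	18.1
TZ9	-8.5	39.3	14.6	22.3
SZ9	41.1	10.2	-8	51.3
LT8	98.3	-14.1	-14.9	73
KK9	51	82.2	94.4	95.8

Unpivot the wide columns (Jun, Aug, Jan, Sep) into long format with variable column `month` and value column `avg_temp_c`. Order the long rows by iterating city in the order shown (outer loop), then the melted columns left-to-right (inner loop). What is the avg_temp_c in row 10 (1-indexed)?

20 rows total (5 × 4). Row 10: index ⌊(10-1)/4⌋ = 2 into city → SZ9; (10-1) mod 4 = 1 into the melted columns → Aug.
So row 10 is (SZ9, Aug, 10.2); avg_temp_c = 10.2.

10.2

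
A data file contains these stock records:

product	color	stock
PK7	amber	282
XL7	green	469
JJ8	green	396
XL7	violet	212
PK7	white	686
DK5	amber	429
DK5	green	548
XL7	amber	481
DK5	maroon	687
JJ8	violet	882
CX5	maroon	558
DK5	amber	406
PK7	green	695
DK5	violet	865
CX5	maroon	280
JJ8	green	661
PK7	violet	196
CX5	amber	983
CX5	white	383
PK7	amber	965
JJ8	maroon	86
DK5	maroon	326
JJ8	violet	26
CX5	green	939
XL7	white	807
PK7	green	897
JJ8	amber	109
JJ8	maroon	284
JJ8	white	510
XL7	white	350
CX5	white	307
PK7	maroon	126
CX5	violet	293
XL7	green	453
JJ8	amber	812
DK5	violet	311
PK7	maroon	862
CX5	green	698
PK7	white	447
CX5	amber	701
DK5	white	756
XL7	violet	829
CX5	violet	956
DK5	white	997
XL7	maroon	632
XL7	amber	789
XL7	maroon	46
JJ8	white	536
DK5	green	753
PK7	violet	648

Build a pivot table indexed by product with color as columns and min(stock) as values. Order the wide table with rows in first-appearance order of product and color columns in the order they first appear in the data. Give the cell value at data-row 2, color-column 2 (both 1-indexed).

With rows in first-appearance order of product, row 2 is product=XL7. color columns in first-appearance order: amber, green, violet, white, maroon; column 2 is green.
Long rows with product=XL7, color=green: min(469, 453) = 453.

453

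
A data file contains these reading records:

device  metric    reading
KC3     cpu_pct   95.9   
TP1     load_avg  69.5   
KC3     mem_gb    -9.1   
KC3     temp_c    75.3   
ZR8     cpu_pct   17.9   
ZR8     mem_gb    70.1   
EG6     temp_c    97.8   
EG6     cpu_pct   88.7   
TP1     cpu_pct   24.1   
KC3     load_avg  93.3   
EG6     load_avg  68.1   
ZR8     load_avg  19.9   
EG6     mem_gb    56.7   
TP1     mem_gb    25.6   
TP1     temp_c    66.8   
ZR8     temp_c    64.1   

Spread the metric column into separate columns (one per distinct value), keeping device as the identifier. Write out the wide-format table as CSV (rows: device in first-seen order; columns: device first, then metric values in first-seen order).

Columns: device plus the 4 distinct metric values (cpu_pct, load_avg, mem_gb, temp_c).
For example, row KC3 column cpu_pct takes reading=95.9 from the long row (KC3, cpu_pct).

device,cpu_pct,load_avg,mem_gb,temp_c
KC3,95.9,93.3,-9.1,75.3
TP1,24.1,69.5,25.6,66.8
ZR8,17.9,19.9,70.1,64.1
EG6,88.7,68.1,56.7,97.8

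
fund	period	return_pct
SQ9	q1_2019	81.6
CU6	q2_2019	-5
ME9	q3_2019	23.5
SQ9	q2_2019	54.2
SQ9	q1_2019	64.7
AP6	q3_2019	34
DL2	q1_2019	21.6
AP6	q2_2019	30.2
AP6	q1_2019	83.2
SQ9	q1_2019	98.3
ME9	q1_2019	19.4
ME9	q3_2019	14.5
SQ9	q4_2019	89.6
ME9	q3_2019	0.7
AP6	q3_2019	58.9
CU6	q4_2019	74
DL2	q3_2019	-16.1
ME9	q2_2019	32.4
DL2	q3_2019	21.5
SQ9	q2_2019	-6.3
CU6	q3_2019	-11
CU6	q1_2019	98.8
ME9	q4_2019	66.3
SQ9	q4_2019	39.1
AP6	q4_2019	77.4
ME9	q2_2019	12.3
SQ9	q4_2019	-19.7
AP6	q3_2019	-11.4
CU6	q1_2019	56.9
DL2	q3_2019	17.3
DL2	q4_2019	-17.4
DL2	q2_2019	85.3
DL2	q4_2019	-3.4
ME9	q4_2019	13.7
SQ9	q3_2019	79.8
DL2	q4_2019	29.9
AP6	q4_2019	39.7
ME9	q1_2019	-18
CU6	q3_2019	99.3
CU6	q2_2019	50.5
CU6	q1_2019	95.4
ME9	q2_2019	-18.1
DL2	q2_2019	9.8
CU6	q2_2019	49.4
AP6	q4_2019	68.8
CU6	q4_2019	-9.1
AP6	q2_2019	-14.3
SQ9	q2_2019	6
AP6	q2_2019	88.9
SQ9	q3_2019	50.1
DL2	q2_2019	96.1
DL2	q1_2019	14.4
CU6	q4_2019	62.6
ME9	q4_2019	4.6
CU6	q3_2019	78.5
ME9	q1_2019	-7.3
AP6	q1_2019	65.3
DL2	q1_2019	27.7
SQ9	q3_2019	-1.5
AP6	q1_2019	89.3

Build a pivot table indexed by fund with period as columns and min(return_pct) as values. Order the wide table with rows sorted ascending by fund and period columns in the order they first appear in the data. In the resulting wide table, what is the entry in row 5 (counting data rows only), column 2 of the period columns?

-6.3

With rows sorted ascending by fund, row 5 is fund=SQ9. period columns in first-appearance order: q1_2019, q2_2019, q3_2019, q4_2019; column 2 is q2_2019.
Long rows with fund=SQ9, period=q2_2019: min(54.2, -6.3, 6) = -6.3.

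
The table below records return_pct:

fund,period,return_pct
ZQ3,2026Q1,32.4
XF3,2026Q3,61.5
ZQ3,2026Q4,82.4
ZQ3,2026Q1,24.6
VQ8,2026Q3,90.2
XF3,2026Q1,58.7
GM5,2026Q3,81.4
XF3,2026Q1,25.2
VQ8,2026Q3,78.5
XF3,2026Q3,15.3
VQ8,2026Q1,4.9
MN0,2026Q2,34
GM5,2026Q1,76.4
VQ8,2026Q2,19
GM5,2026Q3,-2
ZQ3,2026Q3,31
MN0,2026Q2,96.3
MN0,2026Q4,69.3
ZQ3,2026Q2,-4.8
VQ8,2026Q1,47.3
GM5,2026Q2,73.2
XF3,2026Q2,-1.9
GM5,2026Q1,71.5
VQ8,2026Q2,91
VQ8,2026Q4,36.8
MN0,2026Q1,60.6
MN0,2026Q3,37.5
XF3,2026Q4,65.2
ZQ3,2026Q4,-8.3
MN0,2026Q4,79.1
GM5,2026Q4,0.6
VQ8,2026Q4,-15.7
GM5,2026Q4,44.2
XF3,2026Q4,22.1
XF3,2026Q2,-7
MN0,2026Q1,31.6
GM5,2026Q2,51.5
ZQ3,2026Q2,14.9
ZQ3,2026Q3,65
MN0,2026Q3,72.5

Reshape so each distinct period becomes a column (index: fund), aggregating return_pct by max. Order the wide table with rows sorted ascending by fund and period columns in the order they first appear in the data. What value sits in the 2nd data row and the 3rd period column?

With rows sorted ascending by fund, row 2 is fund=MN0. period columns in first-appearance order: 2026Q1, 2026Q3, 2026Q4, 2026Q2; column 3 is 2026Q4.
Long rows with fund=MN0, period=2026Q4: max(69.3, 79.1) = 79.1.

79.1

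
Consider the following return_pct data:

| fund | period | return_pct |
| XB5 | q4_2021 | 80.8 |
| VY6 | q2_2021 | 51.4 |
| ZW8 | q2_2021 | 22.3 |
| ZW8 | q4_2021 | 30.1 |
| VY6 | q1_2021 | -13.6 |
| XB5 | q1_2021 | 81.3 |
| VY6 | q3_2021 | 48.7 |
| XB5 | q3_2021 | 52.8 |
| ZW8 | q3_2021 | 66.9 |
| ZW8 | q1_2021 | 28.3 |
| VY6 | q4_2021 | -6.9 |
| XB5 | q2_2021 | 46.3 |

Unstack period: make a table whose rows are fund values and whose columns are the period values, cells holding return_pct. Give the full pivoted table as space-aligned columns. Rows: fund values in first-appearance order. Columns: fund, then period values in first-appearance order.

fund  q4_2021  q2_2021  q1_2021  q3_2021
XB5   80.8     46.3     81.3     52.8   
VY6   -6.9     51.4     -13.6    48.7   
ZW8   30.1     22.3     28.3     66.9   

Columns: fund plus the 4 distinct period values (q4_2021, q2_2021, q1_2021, q3_2021).
For example, row XB5 column q4_2021 takes return_pct=80.8 from the long row (XB5, q4_2021).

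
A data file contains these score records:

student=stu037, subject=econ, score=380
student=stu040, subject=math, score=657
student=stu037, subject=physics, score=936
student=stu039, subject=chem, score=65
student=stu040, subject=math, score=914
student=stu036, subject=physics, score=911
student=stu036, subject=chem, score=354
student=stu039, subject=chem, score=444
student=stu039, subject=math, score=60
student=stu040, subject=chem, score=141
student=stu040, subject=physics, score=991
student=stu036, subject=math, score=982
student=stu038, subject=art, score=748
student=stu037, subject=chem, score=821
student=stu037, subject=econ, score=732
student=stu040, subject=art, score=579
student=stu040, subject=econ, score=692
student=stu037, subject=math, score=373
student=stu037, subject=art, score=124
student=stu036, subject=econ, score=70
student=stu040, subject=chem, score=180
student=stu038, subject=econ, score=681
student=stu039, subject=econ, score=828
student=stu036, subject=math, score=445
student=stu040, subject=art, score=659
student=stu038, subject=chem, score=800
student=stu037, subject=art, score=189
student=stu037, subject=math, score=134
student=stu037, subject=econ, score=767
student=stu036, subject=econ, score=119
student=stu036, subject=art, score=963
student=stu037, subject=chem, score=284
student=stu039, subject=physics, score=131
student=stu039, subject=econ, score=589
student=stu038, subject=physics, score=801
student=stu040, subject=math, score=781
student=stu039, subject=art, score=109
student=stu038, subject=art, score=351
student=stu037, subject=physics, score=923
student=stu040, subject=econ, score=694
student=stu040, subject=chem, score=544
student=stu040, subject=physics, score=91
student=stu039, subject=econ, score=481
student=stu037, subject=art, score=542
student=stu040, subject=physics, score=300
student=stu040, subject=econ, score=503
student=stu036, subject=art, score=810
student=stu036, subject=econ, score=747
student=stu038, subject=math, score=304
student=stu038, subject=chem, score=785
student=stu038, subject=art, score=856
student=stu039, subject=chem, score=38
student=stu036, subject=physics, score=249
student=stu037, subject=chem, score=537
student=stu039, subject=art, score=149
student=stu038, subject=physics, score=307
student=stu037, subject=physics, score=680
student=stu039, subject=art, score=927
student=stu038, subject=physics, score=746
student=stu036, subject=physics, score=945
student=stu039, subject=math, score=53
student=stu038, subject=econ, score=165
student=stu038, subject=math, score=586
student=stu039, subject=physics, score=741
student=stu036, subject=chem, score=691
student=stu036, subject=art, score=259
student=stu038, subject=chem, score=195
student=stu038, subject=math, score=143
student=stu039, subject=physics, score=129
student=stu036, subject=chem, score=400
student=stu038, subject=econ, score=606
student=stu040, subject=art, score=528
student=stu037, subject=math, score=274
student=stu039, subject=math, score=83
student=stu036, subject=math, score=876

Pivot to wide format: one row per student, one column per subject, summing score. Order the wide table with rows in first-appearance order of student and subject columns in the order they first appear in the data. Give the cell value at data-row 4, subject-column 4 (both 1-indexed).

With rows in first-appearance order of student, row 4 is student=stu036. subject columns in first-appearance order: econ, math, physics, chem, art; column 4 is chem.
Long rows with student=stu036, subject=chem: 354 + 691 + 400 = 1445.

1445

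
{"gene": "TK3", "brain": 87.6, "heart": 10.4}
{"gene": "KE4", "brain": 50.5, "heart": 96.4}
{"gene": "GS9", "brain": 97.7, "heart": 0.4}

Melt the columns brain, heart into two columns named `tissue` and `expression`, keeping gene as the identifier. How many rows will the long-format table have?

3 gene values × 2 melted columns = 6 rows.

6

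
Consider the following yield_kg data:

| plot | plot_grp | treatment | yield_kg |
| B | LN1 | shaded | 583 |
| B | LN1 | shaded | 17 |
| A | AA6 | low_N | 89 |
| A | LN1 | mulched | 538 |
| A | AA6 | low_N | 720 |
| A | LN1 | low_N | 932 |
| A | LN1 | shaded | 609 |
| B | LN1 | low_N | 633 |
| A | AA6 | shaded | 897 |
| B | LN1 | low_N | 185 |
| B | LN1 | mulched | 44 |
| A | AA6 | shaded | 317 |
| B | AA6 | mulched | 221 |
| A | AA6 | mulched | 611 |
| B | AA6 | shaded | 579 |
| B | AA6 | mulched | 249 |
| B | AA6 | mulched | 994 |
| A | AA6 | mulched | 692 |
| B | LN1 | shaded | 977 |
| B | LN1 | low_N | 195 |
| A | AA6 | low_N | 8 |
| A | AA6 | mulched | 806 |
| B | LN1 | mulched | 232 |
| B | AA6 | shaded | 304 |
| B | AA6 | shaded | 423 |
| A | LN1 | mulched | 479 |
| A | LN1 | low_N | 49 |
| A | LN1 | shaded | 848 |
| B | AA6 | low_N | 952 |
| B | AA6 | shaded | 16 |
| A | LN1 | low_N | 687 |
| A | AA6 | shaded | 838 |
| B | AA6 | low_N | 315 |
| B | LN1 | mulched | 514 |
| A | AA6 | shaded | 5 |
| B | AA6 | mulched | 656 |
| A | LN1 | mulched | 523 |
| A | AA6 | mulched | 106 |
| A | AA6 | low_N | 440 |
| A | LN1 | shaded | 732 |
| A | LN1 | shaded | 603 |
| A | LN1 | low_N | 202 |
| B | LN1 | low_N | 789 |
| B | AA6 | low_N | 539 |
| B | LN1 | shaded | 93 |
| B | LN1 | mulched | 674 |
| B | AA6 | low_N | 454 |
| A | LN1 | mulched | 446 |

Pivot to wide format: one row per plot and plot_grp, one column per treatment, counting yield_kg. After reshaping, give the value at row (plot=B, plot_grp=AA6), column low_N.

4

Rows with plot=B, plot_grp=AA6 and treatment=low_N: yield_kg values are 952, 315, 539, 454.
4 rows match — count = 4.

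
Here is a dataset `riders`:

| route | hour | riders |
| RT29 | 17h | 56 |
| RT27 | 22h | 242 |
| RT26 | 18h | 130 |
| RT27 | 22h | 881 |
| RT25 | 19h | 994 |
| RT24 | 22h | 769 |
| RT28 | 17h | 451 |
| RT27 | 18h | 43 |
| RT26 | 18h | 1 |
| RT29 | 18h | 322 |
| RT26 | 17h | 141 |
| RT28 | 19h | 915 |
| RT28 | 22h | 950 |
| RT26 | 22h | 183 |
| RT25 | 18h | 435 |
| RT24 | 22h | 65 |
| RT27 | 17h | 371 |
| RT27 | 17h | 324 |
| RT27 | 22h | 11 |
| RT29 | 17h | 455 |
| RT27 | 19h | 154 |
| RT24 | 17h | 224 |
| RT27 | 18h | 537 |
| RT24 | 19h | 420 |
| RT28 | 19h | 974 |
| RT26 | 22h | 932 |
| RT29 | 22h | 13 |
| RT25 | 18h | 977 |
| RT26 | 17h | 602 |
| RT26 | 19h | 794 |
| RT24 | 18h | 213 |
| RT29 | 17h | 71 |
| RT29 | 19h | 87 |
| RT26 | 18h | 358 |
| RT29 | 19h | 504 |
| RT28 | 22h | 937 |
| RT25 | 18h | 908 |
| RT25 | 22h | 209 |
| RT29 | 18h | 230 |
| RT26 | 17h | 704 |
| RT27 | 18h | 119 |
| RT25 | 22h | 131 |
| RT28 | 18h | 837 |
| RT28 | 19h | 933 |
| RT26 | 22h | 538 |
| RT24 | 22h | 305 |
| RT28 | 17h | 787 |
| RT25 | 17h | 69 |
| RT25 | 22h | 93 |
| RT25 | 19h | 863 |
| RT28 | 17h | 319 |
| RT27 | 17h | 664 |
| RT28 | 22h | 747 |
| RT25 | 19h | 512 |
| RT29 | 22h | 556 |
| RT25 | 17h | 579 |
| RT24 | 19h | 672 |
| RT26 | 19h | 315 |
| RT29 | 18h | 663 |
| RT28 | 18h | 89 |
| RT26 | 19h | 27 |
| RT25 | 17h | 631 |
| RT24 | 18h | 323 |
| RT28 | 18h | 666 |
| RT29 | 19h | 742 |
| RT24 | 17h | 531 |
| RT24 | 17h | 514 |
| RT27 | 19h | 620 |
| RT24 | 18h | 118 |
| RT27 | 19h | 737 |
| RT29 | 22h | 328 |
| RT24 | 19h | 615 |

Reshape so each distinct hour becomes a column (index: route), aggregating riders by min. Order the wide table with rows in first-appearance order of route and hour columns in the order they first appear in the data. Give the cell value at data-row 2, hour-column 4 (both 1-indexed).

With rows in first-appearance order of route, row 2 is route=RT27. hour columns in first-appearance order: 17h, 22h, 18h, 19h; column 4 is 19h.
Long rows with route=RT27, hour=19h: min(154, 620, 737) = 154.

154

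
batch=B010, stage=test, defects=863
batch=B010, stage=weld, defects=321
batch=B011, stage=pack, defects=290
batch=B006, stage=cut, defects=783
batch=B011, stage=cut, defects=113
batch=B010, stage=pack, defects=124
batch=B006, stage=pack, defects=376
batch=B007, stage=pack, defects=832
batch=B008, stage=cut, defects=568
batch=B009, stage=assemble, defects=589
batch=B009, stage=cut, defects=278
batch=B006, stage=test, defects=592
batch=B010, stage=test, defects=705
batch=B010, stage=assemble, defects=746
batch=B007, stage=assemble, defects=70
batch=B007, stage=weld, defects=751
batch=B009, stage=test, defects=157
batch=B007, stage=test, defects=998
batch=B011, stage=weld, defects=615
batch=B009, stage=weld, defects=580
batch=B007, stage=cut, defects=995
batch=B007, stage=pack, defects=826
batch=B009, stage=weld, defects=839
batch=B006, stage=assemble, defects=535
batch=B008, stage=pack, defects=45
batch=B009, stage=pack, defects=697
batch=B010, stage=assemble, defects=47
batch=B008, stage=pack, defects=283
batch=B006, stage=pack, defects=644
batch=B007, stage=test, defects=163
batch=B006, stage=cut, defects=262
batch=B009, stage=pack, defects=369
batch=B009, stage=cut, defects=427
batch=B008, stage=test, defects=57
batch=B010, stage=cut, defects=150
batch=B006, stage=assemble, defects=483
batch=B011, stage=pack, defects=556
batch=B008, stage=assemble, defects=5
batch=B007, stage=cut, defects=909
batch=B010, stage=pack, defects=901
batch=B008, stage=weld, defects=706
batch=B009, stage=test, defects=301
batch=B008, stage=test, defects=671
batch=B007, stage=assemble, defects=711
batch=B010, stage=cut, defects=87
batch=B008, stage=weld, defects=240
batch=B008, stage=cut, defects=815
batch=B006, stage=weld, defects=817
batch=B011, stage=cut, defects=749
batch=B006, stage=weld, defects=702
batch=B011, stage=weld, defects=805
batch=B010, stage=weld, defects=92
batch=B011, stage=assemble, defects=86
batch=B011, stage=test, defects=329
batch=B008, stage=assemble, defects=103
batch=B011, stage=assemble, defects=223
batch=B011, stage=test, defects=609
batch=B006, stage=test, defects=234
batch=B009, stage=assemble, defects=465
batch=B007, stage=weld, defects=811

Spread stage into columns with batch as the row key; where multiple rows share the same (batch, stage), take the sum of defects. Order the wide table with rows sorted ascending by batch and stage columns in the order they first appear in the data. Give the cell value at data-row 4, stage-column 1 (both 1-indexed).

With rows sorted ascending by batch, row 4 is batch=B009. stage columns in first-appearance order: test, weld, pack, cut, assemble; column 1 is test.
Long rows with batch=B009, stage=test: 157 + 301 = 458.

458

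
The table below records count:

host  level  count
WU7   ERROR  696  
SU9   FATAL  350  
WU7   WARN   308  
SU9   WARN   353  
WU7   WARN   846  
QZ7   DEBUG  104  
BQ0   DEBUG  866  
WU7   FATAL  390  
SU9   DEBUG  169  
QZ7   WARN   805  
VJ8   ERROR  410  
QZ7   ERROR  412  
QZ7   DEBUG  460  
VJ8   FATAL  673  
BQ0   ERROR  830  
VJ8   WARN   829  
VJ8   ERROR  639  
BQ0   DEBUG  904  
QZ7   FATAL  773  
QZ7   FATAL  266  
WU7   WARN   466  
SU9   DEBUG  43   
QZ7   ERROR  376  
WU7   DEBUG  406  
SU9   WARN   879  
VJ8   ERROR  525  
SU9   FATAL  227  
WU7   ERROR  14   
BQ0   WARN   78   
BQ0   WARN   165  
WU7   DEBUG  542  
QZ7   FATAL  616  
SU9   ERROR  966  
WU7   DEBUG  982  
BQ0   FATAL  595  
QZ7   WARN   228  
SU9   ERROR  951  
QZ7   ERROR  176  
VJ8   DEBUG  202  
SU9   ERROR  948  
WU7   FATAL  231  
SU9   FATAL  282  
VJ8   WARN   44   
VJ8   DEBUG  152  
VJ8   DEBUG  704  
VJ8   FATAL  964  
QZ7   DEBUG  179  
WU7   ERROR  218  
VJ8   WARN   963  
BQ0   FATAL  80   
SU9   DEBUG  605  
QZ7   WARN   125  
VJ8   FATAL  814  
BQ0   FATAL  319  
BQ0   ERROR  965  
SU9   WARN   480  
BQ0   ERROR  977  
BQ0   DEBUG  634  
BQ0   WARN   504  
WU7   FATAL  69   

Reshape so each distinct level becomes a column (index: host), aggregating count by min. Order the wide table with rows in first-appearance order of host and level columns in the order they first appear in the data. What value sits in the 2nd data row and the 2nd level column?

227

With rows in first-appearance order of host, row 2 is host=SU9. level columns in first-appearance order: ERROR, FATAL, WARN, DEBUG; column 2 is FATAL.
Long rows with host=SU9, level=FATAL: min(350, 227, 282) = 227.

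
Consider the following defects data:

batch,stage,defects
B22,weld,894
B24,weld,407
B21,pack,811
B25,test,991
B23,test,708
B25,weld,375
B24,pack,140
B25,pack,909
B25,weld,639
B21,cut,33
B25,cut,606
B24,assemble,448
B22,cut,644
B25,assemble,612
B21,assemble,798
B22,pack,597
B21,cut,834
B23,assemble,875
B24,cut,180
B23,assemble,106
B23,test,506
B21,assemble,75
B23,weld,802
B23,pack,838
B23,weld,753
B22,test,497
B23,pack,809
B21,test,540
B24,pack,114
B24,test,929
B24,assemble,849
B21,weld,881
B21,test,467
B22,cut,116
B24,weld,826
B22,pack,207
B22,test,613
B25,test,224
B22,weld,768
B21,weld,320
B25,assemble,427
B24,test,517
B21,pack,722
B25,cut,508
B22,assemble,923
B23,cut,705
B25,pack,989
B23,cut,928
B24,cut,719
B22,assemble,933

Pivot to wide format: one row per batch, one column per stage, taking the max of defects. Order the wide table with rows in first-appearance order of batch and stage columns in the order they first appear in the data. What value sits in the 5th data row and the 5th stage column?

With rows in first-appearance order of batch, row 5 is batch=B23. stage columns in first-appearance order: weld, pack, test, cut, assemble; column 5 is assemble.
Long rows with batch=B23, stage=assemble: max(875, 106) = 875.

875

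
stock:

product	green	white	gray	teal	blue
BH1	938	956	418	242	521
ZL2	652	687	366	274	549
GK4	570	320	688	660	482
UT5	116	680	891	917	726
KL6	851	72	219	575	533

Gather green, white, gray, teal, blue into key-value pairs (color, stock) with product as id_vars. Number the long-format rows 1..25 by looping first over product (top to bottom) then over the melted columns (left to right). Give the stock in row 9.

25 rows total (5 × 5). Row 9: index ⌊(9-1)/5⌋ = 1 into product → ZL2; (9-1) mod 5 = 3 into the melted columns → teal.
So row 9 is (ZL2, teal, 274); stock = 274.

274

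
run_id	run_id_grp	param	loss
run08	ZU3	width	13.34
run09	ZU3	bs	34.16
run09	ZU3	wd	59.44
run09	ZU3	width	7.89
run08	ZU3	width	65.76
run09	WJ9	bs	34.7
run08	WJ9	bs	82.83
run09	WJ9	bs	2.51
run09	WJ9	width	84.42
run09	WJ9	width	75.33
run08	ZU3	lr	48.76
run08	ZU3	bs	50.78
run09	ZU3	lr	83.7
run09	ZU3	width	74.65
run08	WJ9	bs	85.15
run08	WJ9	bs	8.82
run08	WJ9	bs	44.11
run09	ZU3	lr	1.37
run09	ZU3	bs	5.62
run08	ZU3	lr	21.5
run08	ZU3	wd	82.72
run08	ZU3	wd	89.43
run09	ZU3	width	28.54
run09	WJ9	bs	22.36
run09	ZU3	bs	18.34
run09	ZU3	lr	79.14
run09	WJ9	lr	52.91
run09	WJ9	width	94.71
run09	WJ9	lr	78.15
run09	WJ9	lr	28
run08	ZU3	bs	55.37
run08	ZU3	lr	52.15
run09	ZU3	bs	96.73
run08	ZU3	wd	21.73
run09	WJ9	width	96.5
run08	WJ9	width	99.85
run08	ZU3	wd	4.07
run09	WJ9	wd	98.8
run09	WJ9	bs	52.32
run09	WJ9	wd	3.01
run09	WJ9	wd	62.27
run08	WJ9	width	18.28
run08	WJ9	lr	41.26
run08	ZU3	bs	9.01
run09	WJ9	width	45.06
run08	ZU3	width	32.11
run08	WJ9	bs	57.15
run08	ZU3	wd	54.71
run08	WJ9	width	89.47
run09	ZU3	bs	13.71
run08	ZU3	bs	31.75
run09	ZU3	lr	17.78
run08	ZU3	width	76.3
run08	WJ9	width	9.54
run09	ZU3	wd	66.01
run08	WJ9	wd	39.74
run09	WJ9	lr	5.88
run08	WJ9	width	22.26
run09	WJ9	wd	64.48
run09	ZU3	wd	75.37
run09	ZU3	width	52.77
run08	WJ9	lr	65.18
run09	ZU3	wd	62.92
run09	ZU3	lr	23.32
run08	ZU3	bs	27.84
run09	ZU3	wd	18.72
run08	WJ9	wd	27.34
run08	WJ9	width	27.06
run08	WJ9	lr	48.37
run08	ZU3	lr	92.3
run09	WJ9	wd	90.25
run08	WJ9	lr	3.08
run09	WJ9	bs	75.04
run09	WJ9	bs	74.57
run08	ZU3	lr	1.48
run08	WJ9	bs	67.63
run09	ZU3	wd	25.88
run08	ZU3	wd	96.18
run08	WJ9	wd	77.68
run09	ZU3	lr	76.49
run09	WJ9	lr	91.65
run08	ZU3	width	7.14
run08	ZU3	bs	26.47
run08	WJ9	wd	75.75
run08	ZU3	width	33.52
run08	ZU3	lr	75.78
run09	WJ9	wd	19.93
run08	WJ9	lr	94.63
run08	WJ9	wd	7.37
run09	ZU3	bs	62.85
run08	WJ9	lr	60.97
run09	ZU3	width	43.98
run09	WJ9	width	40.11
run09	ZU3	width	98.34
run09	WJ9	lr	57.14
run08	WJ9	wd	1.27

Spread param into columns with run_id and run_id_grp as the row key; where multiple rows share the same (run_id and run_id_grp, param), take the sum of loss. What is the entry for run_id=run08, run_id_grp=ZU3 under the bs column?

201.22

Rows with run_id=run08, run_id_grp=ZU3 and param=bs: loss values are 50.78, 55.37, 9.01, 31.75, 27.84, 26.47.
50.78 + 55.37 + 9.01 + 31.75 + 27.84 + 26.47 = 201.22.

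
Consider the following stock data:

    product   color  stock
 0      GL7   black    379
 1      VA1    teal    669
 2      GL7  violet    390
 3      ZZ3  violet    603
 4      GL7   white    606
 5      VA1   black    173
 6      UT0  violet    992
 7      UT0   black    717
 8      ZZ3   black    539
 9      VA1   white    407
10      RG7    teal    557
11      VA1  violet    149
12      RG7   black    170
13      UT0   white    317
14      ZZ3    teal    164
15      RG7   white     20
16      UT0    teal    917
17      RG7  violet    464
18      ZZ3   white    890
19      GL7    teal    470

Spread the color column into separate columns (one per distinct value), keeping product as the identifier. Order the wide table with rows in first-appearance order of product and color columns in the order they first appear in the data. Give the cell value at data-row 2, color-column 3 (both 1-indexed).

With rows in first-appearance order of product, row 2 is product=VA1. color columns in first-appearance order: black, teal, violet, white; column 3 is violet.
Long rows with product=VA1, color=violet: stock = 149.

149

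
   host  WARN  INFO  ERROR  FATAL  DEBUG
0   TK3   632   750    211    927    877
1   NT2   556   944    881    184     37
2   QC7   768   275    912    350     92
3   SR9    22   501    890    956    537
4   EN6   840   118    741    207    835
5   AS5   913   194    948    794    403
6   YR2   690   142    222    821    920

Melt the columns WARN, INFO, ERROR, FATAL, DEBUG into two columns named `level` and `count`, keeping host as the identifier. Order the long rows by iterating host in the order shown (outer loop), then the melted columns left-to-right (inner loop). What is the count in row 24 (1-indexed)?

35 rows total (7 × 5). Row 24: index ⌊(24-1)/5⌋ = 4 into host → EN6; (24-1) mod 5 = 3 into the melted columns → FATAL.
So row 24 is (EN6, FATAL, 207); count = 207.

207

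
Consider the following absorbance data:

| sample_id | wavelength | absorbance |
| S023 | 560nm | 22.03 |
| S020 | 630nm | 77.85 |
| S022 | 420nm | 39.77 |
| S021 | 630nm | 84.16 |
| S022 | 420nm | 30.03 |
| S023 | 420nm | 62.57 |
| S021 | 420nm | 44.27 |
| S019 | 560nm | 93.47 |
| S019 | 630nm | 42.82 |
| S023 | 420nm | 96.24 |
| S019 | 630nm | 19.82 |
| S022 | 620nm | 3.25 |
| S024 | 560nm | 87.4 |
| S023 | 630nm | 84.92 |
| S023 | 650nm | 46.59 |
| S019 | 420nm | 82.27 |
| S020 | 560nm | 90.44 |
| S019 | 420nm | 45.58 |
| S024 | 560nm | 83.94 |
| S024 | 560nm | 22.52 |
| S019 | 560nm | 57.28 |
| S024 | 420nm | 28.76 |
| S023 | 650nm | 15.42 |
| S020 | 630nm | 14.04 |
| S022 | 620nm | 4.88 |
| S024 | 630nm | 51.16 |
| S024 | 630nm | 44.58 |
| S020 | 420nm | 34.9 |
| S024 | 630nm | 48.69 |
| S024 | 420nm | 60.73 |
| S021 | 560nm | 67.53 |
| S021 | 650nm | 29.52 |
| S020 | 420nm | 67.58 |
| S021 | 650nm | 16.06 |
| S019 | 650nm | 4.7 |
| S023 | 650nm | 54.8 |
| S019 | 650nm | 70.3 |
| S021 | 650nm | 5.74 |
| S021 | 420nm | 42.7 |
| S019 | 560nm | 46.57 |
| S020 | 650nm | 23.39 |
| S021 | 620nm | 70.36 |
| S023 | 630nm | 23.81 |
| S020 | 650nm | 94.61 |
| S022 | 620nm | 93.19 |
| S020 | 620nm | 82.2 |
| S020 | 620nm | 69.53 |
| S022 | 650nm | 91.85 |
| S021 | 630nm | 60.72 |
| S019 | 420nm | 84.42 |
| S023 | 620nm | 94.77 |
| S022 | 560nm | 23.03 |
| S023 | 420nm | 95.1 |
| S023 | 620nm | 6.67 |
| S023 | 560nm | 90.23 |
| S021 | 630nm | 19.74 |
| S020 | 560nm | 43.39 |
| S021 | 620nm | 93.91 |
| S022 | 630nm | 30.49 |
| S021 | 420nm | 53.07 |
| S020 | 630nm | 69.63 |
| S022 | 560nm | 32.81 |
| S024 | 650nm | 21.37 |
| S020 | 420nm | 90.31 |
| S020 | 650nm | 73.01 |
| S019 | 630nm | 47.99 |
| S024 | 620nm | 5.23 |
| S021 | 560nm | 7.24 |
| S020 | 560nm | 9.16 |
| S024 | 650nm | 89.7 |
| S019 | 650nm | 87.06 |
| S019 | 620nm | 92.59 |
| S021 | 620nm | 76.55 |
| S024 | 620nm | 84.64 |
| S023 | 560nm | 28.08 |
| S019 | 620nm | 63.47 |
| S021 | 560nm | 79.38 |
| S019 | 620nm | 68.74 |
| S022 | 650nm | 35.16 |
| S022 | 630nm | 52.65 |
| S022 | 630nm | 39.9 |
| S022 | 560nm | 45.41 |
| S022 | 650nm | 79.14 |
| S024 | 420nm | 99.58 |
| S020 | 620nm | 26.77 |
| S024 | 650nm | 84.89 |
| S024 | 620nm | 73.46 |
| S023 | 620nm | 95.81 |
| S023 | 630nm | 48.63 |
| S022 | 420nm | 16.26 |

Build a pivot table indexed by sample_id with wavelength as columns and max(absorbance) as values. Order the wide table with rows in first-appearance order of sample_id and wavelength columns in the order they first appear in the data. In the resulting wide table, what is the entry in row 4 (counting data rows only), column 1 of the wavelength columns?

79.38

With rows in first-appearance order of sample_id, row 4 is sample_id=S021. wavelength columns in first-appearance order: 560nm, 630nm, 420nm, 620nm, 650nm; column 1 is 560nm.
Long rows with sample_id=S021, wavelength=560nm: max(67.53, 7.24, 79.38) = 79.38.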